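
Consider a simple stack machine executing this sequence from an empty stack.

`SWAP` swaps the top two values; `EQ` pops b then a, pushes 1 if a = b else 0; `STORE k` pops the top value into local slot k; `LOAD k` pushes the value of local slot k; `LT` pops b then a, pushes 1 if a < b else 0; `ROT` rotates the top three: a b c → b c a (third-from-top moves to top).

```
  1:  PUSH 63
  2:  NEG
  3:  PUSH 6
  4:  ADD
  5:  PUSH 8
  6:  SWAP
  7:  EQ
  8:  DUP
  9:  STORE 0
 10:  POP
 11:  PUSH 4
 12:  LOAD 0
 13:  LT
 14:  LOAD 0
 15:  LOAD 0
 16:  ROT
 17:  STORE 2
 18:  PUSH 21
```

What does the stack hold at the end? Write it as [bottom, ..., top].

PUSH 63 → 63
NEG     → -63
PUSH 6  → -63 6
ADD     → -57
PUSH 8  → -57 8
SWAP    → 8 -57
EQ      → 0
DUP     → 0 0
STORE 0 → 0
POP     → (empty)
PUSH 4  → 4
LOAD 0  → 4 0
LT      → 0
LOAD 0  → 0 0
LOAD 0  → 0 0 0
ROT     → 0 0 0
STORE 2 → 0 0
PUSH 21 → 0 0 21

[0, 0, 21]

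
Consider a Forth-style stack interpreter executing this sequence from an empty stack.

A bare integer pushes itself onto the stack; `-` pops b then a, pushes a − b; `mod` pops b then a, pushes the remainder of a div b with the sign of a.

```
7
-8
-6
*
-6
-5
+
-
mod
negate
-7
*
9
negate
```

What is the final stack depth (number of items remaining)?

7      → 7
-8     → 7 -8
-6     → 7 -8 -6
*      → 7 48
-6     → 7 48 -6
-5     → 7 48 -6 -5
+      → 7 48 -11
-      → 7 59
mod    → 7
negate → -7
-7     → -7 -7
*      → 49
9      → 49 9
negate → 49 -9

2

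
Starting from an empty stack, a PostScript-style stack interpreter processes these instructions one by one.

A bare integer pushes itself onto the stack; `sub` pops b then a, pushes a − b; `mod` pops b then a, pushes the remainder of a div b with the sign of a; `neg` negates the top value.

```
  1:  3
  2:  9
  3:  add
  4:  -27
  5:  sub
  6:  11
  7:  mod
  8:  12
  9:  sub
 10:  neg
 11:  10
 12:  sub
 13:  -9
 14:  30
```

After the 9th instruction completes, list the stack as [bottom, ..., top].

3   -> 3
9   -> 3 9
add -> 12
-27 -> 12 -27
sub -> 39
11  -> 39 11
mod -> 6
12  -> 6 12
sub -> -6

[-6]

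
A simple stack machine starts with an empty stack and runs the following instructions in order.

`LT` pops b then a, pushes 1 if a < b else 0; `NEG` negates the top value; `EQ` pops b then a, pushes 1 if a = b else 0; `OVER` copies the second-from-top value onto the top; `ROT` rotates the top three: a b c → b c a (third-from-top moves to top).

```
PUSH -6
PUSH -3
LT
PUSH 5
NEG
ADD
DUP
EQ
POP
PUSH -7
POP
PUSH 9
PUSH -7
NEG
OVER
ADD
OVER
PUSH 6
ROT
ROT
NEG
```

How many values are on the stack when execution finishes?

PUSH -6 → [-6]
PUSH -3 → [-6, -3]
LT      → [1]
PUSH 5  → [1, 5]
NEG     → [1, -5]
ADD     → [-4]
DUP     → [-4, -4]
EQ      → [1]
POP     → []
PUSH -7 → [-7]
POP     → []
PUSH 9  → [9]
PUSH -7 → [9, -7]
NEG     → [9, 7]
OVER    → [9, 7, 9]
ADD     → [9, 16]
OVER    → [9, 16, 9]
PUSH 6  → [9, 16, 9, 6]
ROT     → [9, 9, 6, 16]
ROT     → [9, 6, 16, 9]
NEG     → [9, 6, 16, -9]

4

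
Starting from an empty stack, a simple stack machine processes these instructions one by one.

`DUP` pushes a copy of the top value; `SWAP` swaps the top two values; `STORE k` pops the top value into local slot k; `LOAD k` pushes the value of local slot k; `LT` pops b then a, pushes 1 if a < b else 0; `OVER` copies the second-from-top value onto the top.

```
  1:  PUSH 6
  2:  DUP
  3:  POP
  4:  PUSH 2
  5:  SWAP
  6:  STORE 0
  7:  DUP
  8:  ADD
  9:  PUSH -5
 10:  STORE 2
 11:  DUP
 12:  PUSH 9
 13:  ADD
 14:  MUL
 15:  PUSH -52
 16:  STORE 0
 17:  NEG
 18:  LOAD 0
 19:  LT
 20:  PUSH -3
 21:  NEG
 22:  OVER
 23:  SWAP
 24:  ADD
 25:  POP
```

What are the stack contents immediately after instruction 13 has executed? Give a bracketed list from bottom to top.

[4, 13]

PUSH 6   6
DUP      6 6
POP      6
PUSH 2   6 2
SWAP     2 6
STORE 0  2
DUP      2 2
ADD      4
PUSH -5  4 -5
STORE 2  4
DUP      4 4
PUSH 9   4 4 9
ADD      4 13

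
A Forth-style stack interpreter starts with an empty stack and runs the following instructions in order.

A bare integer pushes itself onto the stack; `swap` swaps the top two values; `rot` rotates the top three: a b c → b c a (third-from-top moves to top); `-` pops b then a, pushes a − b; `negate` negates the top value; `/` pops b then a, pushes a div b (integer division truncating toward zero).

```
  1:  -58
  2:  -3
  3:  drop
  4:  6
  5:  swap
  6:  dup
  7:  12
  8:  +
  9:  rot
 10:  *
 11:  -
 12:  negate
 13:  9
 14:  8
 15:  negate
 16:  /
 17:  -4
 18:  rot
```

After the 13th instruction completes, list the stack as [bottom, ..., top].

[-218, 9]

-58     -58
-3      -58 -3
drop    -58
6       -58 6
swap    6 -58
dup     6 -58 -58
12      6 -58 -58 12
+       6 -58 -46
rot     -58 -46 6
*       -58 -276
-       218
negate  -218
9       -218 9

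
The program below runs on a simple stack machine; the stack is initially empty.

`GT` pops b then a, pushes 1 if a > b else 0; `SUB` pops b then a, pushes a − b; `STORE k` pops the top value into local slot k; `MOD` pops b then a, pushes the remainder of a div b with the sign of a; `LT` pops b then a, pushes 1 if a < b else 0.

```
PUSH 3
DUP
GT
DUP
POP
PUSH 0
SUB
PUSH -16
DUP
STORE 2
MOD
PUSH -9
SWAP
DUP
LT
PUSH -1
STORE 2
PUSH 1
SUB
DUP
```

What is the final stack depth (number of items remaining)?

PUSH 3    [3]
DUP       [3, 3]
GT        [0]
DUP       [0, 0]
POP       [0]
PUSH 0    [0, 0]
SUB       [0]
PUSH -16  [0, -16]
DUP       [0, -16, -16]
STORE 2   [0, -16]
MOD       [0]
PUSH -9   [0, -9]
SWAP      [-9, 0]
DUP       [-9, 0, 0]
LT        [-9, 0]
PUSH -1   [-9, 0, -1]
STORE 2   [-9, 0]
PUSH 1    [-9, 0, 1]
SUB       [-9, -1]
DUP       [-9, -1, -1]

3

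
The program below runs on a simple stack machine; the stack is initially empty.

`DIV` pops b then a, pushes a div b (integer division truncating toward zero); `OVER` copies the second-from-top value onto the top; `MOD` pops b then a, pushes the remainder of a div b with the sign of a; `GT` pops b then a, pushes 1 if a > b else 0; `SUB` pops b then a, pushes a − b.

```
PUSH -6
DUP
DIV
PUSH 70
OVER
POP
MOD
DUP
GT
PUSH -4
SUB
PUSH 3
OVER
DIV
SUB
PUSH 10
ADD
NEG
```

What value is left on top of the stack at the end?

-14

PUSH -6 : [-6]
DUP     : [-6, -6]
DIV     : [1]
PUSH 70 : [1, 70]
OVER    : [1, 70, 1]
POP     : [1, 70]
MOD     : [1]
DUP     : [1, 1]
GT      : [0]
PUSH -4 : [0, -4]
SUB     : [4]
PUSH 3  : [4, 3]
OVER    : [4, 3, 4]
DIV     : [4, 0]
SUB     : [4]
PUSH 10 : [4, 10]
ADD     : [14]
NEG     : [-14]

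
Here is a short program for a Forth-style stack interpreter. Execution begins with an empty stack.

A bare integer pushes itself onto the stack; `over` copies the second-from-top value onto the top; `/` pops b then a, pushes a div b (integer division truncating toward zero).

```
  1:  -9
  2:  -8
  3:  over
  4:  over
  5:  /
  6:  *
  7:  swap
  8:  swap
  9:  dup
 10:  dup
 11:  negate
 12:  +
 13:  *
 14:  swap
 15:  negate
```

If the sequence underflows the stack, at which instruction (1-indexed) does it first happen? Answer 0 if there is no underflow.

-9     → -9
-8     → -9 -8
over   → -9 -8 -9
over   → -9 -8 -9 -8
/      → -9 -8 1
*      → -9 -8
swap   → -8 -9
swap   → -9 -8
dup    → -9 -8 -8
dup    → -9 -8 -8 -8
negate → -9 -8 -8 8
+      → -9 -8 0
*      → -9 0
swap   → 0 -9
negate → 0 9

0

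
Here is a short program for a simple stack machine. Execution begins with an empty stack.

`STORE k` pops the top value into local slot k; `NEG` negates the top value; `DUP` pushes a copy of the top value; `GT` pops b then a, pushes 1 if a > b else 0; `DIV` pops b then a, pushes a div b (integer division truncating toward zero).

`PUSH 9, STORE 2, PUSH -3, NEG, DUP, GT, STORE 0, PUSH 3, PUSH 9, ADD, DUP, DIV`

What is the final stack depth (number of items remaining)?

1

PUSH 9   9
STORE 2  (empty)
PUSH -3  -3
NEG      3
DUP      3 3
GT       0
STORE 0  (empty)
PUSH 3   3
PUSH 9   3 9
ADD      12
DUP      12 12
DIV      1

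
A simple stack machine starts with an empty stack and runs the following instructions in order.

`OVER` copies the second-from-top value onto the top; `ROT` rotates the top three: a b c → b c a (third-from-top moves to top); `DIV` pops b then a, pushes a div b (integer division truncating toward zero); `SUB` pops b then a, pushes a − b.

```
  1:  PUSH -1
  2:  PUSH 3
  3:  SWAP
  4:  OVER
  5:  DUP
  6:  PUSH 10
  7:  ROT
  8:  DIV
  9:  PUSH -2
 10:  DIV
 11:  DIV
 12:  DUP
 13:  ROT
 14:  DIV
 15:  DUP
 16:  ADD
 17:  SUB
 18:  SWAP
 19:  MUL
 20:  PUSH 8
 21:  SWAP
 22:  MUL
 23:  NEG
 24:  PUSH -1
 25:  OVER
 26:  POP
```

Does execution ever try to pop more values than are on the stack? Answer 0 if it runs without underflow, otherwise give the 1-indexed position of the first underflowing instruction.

PUSH -1  [-1]
PUSH 3   [-1, 3]
SWAP     [3, -1]
OVER     [3, -1, 3]
DUP      [3, -1, 3, 3]
PUSH 10  [3, -1, 3, 3, 10]
ROT      [3, -1, 3, 10, 3]
DIV      [3, -1, 3, 3]
PUSH -2  [3, -1, 3, 3, -2]
DIV      [3, -1, 3, -1]
DIV      [3, -1, -3]
DUP      [3, -1, -3, -3]
ROT      [3, -3, -3, -1]
DIV      [3, -3, 3]
DUP      [3, -3, 3, 3]
ADD      [3, -3, 6]
SUB      [3, -9]
SWAP     [-9, 3]
MUL      [-27]
PUSH 8   [-27, 8]
SWAP     [8, -27]
MUL      [-216]
NEG      [216]
PUSH -1  [216, -1]
OVER     [216, -1, 216]
POP      [216, -1]

0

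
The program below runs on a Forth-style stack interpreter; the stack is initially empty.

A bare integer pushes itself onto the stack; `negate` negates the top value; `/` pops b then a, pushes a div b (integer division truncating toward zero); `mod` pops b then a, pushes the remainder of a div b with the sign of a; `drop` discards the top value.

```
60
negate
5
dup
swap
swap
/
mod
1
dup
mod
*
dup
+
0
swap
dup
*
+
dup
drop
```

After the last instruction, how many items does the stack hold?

1

60     : [60]
negate : [-60]
5      : [-60, 5]
dup    : [-60, 5, 5]
swap   : [-60, 5, 5]
swap   : [-60, 5, 5]
/      : [-60, 1]
mod    : [0]
1      : [0, 1]
dup    : [0, 1, 1]
mod    : [0, 0]
*      : [0]
dup    : [0, 0]
+      : [0]
0      : [0, 0]
swap   : [0, 0]
dup    : [0, 0, 0]
*      : [0, 0]
+      : [0]
dup    : [0, 0]
drop   : [0]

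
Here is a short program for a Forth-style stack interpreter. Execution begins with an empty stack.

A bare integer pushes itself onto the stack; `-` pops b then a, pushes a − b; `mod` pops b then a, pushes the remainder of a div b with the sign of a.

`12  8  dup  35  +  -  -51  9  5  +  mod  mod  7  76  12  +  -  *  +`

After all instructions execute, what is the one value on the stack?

12  -> [12]
8   -> [12, 8]
dup -> [12, 8, 8]
35  -> [12, 8, 8, 35]
+   -> [12, 8, 43]
-   -> [12, -35]
-51 -> [12, -35, -51]
9   -> [12, -35, -51, 9]
5   -> [12, -35, -51, 9, 5]
+   -> [12, -35, -51, 14]
mod -> [12, -35, -9]
mod -> [12, -8]
7   -> [12, -8, 7]
76  -> [12, -8, 7, 76]
12  -> [12, -8, 7, 76, 12]
+   -> [12, -8, 7, 88]
-   -> [12, -8, -81]
*   -> [12, 648]
+   -> [660]

660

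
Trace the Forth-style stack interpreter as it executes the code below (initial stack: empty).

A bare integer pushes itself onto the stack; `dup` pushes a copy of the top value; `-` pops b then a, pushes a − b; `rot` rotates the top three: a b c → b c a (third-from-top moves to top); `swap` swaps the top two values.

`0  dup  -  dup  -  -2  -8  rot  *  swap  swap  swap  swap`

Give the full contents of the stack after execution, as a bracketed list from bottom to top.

0     [0]
dup   [0, 0]
-     [0]
dup   [0, 0]
-     [0]
-2    [0, -2]
-8    [0, -2, -8]
rot   [-2, -8, 0]
*     [-2, 0]
swap  [0, -2]
swap  [-2, 0]
swap  [0, -2]
swap  [-2, 0]

[-2, 0]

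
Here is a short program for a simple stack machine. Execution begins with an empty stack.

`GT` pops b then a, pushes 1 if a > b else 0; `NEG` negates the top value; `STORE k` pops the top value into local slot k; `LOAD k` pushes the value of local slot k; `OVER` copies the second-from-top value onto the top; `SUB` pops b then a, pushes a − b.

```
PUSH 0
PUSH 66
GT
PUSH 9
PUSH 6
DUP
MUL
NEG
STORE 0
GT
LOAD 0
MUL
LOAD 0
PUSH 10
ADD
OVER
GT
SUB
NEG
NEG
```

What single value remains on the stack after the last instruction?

PUSH 0  → [0]
PUSH 66 → [0, 66]
GT      → [0]
PUSH 9  → [0, 9]
PUSH 6  → [0, 9, 6]
DUP     → [0, 9, 6, 6]
MUL     → [0, 9, 36]
NEG     → [0, 9, -36]
STORE 0 → [0, 9]
GT      → [0]
LOAD 0  → [0, -36]
MUL     → [0]
LOAD 0  → [0, -36]
PUSH 10 → [0, -36, 10]
ADD     → [0, -26]
OVER    → [0, -26, 0]
GT      → [0, 0]
SUB     → [0]
NEG     → [0]
NEG     → [0]

0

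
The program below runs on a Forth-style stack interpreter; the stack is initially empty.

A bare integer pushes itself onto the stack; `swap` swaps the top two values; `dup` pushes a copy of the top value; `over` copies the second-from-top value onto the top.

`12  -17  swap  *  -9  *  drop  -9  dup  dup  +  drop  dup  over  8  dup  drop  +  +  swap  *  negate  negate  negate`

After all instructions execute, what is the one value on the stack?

12      12
-17     12 -17
swap    -17 12
*       -204
-9      -204 -9
*       1836
drop    (empty)
-9      -9
dup     -9 -9
dup     -9 -9 -9
+       -9 -18
drop    -9
dup     -9 -9
over    -9 -9 -9
8       -9 -9 -9 8
dup     -9 -9 -9 8 8
drop    -9 -9 -9 8
+       -9 -9 -1
+       -9 -10
swap    -10 -9
*       90
negate  -90
negate  90
negate  -90

-90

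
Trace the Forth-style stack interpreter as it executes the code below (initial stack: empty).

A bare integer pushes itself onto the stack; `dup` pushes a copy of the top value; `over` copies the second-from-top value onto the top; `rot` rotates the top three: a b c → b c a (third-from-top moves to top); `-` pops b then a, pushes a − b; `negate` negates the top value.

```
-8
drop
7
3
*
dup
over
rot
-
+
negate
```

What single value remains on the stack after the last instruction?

-8      [-8]
drop    []
7       [7]
3       [7, 3]
*       [21]
dup     [21, 21]
over    [21, 21, 21]
rot     [21, 21, 21]
-       [21, 0]
+       [21]
negate  [-21]

-21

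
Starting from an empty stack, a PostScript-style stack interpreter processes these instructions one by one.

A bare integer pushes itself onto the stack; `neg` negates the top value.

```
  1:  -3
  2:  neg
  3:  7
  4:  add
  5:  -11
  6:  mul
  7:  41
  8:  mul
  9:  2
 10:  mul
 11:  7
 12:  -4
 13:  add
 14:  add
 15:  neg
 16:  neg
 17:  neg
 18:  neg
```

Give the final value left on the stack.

-9017

-3  : [-3]
neg : [3]
7   : [3, 7]
add : [10]
-11 : [10, -11]
mul : [-110]
41  : [-110, 41]
mul : [-4510]
2   : [-4510, 2]
mul : [-9020]
7   : [-9020, 7]
-4  : [-9020, 7, -4]
add : [-9020, 3]
add : [-9017]
neg : [9017]
neg : [-9017]
neg : [9017]
neg : [-9017]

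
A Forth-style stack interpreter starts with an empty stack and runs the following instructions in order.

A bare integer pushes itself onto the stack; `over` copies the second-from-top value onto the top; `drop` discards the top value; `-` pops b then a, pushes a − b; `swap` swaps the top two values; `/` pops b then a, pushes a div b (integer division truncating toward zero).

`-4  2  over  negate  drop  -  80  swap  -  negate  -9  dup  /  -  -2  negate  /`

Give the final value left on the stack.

-43

-4     → -4
2      → -4 2
over   → -4 2 -4
negate → -4 2 4
drop   → -4 2
-      → -6
80     → -6 80
swap   → 80 -6
-      → 86
negate → -86
-9     → -86 -9
dup    → -86 -9 -9
/      → -86 1
-      → -87
-2     → -87 -2
negate → -87 2
/      → -43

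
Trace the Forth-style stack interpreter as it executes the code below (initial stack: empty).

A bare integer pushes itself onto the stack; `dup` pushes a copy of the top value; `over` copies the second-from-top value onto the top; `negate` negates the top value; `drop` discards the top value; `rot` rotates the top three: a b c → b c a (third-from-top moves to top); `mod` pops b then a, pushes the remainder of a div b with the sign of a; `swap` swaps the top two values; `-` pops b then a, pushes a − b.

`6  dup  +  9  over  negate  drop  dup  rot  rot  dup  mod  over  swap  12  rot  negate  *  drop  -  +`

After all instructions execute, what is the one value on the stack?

6      → 6
dup    → 6 6
+      → 12
9      → 12 9
over   → 12 9 12
negate → 12 9 -12
drop   → 12 9
dup    → 12 9 9
rot    → 9 9 12
rot    → 9 12 9
dup    → 9 12 9 9
mod    → 9 12 0
over   → 9 12 0 12
swap   → 9 12 12 0
12     → 9 12 12 0 12
rot    → 9 12 0 12 12
negate → 9 12 0 12 -12
*      → 9 12 0 -144
drop   → 9 12 0
-      → 9 12
+      → 21

21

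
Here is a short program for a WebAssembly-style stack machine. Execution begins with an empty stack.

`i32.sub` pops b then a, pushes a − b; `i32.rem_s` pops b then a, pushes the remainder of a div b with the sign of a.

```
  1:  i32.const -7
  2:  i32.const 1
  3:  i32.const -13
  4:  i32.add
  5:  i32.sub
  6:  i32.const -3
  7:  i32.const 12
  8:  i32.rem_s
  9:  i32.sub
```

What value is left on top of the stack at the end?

i32.const -7   -7
i32.const 1    -7 1
i32.const -13  -7 1 -13
i32.add        -7 -12
i32.sub        5
i32.const -3   5 -3
i32.const 12   5 -3 12
i32.rem_s      5 -3
i32.sub        8

8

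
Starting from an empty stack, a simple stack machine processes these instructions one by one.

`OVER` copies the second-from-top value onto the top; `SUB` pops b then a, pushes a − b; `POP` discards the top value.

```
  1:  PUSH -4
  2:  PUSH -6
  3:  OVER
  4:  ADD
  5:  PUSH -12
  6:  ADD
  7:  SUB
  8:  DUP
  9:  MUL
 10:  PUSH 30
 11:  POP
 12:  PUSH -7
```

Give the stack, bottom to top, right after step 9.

PUSH -4  → -4
PUSH -6  → -4 -6
OVER     → -4 -6 -4
ADD      → -4 -10
PUSH -12 → -4 -10 -12
ADD      → -4 -22
SUB      → 18
DUP      → 18 18
MUL      → 324

[324]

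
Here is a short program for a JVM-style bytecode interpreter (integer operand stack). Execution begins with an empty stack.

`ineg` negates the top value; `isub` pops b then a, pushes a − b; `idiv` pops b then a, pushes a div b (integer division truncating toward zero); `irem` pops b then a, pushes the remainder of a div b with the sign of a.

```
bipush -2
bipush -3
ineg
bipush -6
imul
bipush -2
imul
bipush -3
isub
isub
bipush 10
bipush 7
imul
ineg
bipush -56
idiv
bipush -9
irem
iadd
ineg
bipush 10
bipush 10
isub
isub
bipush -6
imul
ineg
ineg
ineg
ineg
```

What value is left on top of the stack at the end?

-240

bipush -2  : [-2]
bipush -3  : [-2, -3]
ineg       : [-2, 3]
bipush -6  : [-2, 3, -6]
imul       : [-2, -18]
bipush -2  : [-2, -18, -2]
imul       : [-2, 36]
bipush -3  : [-2, 36, -3]
isub       : [-2, 39]
isub       : [-41]
bipush 10  : [-41, 10]
bipush 7   : [-41, 10, 7]
imul       : [-41, 70]
ineg       : [-41, -70]
bipush -56 : [-41, -70, -56]
idiv       : [-41, 1]
bipush -9  : [-41, 1, -9]
irem       : [-41, 1]
iadd       : [-40]
ineg       : [40]
bipush 10  : [40, 10]
bipush 10  : [40, 10, 10]
isub       : [40, 0]
isub       : [40]
bipush -6  : [40, -6]
imul       : [-240]
ineg       : [240]
ineg       : [-240]
ineg       : [240]
ineg       : [-240]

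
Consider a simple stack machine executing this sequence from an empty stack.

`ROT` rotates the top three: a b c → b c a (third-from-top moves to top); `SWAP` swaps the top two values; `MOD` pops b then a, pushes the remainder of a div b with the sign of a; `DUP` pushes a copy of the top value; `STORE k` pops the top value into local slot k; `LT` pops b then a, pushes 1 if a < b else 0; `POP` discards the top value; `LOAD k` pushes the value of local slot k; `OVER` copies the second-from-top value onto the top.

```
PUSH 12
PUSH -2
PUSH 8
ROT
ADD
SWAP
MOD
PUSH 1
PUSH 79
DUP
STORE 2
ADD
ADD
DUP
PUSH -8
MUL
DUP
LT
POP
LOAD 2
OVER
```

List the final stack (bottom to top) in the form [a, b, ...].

[80, 79, 80]

PUSH 12 : 12
PUSH -2 : 12 -2
PUSH 8  : 12 -2 8
ROT     : -2 8 12
ADD     : -2 20
SWAP    : 20 -2
MOD     : 0
PUSH 1  : 0 1
PUSH 79 : 0 1 79
DUP     : 0 1 79 79
STORE 2 : 0 1 79
ADD     : 0 80
ADD     : 80
DUP     : 80 80
PUSH -8 : 80 80 -8
MUL     : 80 -640
DUP     : 80 -640 -640
LT      : 80 0
POP     : 80
LOAD 2  : 80 79
OVER    : 80 79 80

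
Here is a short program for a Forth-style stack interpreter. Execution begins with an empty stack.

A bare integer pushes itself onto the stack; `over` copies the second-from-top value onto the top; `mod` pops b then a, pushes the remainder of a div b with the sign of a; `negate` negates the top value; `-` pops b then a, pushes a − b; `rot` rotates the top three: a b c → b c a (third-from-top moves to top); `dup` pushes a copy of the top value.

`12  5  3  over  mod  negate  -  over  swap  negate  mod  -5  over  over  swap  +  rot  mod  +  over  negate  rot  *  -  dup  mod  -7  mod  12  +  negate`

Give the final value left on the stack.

-12

12     → [12]
5      → [12, 5]
3      → [12, 5, 3]
over   → [12, 5, 3, 5]
mod    → [12, 5, 3]
negate → [12, 5, -3]
-      → [12, 8]
over   → [12, 8, 12]
swap   → [12, 12, 8]
negate → [12, 12, -8]
mod    → [12, 4]
-5     → [12, 4, -5]
over   → [12, 4, -5, 4]
over   → [12, 4, -5, 4, -5]
swap   → [12, 4, -5, -5, 4]
+      → [12, 4, -5, -1]
rot    → [12, -5, -1, 4]
mod    → [12, -5, -1]
+      → [12, -6]
over   → [12, -6, 12]
negate → [12, -6, -12]
rot    → [-6, -12, 12]
*      → [-6, -144]
-      → [138]
dup    → [138, 138]
mod    → [0]
-7     → [0, -7]
mod    → [0]
12     → [0, 12]
+      → [12]
negate → [-12]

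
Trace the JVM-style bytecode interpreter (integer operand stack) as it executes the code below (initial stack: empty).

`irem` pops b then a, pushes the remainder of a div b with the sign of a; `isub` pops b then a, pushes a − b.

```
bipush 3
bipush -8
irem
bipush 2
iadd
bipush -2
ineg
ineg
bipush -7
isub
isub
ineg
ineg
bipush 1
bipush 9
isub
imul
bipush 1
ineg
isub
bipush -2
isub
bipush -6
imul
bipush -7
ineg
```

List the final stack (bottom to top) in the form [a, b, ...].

[-18, 7]

bipush 3  → [3]
bipush -8 → [3, -8]
irem      → [3]
bipush 2  → [3, 2]
iadd      → [5]
bipush -2 → [5, -2]
ineg      → [5, 2]
ineg      → [5, -2]
bipush -7 → [5, -2, -7]
isub      → [5, 5]
isub      → [0]
ineg      → [0]
ineg      → [0]
bipush 1  → [0, 1]
bipush 9  → [0, 1, 9]
isub      → [0, -8]
imul      → [0]
bipush 1  → [0, 1]
ineg      → [0, -1]
isub      → [1]
bipush -2 → [1, -2]
isub      → [3]
bipush -6 → [3, -6]
imul      → [-18]
bipush -7 → [-18, -7]
ineg      → [-18, 7]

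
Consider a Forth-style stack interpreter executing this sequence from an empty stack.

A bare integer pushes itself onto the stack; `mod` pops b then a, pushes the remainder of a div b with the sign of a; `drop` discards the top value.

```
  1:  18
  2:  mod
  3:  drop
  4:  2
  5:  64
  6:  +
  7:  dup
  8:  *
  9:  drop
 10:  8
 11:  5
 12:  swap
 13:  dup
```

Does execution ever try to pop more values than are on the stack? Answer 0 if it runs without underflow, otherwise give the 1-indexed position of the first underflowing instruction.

18 → 18
mod  — needs 2 operands, stack has 1 → underflow

2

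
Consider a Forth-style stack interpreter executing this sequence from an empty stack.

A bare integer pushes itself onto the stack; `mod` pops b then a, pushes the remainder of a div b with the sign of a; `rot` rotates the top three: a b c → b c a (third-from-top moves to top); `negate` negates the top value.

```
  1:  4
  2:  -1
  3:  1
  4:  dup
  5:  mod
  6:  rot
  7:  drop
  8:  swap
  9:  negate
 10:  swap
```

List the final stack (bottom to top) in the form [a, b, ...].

[1, 0]

4      -> [4]
-1     -> [4, -1]
1      -> [4, -1, 1]
dup    -> [4, -1, 1, 1]
mod    -> [4, -1, 0]
rot    -> [-1, 0, 4]
drop   -> [-1, 0]
swap   -> [0, -1]
negate -> [0, 1]
swap   -> [1, 0]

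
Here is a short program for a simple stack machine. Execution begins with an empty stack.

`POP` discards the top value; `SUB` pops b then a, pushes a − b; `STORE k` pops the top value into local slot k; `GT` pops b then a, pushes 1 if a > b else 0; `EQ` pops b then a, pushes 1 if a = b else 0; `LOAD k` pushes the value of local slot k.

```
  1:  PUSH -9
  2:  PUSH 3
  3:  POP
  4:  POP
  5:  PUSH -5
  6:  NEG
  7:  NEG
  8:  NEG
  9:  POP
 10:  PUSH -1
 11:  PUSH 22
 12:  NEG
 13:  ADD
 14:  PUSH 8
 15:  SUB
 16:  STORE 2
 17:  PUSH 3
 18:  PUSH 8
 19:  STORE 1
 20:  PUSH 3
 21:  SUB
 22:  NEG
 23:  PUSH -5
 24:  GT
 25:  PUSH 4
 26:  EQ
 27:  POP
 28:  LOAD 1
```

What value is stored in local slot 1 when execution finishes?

8

PUSH -9 : [-9]
PUSH 3  : [-9, 3]
POP     : [-9]
POP     : []
PUSH -5 : [-5]
NEG     : [5]
NEG     : [-5]
NEG     : [5]
POP     : []
PUSH -1 : [-1]
PUSH 22 : [-1, 22]
NEG     : [-1, -22]
ADD     : [-23]
PUSH 8  : [-23, 8]
SUB     : [-31]
STORE 2 : []
PUSH 3  : [3]
PUSH 8  : [3, 8]
STORE 1 : [3]
PUSH 3  : [3, 3]
SUB     : [0]
NEG     : [0]
PUSH -5 : [0, -5]
GT      : [1]
PUSH 4  : [1, 4]
EQ      : [0]
POP     : []
LOAD 1  : [8]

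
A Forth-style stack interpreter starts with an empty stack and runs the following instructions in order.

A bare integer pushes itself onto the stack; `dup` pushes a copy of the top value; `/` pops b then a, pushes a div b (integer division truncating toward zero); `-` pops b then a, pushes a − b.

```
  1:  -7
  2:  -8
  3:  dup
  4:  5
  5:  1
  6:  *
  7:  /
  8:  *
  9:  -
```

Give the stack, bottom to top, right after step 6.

-7  : -7
-8  : -7 -8
dup : -7 -8 -8
5   : -7 -8 -8 5
1   : -7 -8 -8 5 1
*   : -7 -8 -8 5

[-7, -8, -8, 5]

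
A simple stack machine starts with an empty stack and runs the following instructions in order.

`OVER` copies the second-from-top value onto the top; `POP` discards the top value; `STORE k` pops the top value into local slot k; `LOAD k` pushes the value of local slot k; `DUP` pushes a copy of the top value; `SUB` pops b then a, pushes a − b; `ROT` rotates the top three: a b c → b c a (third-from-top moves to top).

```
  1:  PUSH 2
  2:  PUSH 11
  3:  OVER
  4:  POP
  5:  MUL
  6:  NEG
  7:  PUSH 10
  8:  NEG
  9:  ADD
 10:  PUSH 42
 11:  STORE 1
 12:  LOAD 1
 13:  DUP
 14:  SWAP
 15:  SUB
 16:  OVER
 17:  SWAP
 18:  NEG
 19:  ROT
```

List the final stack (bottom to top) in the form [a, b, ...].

[-32, 0, -32]

PUSH 2   2
PUSH 11  2 11
OVER     2 11 2
POP      2 11
MUL      22
NEG      -22
PUSH 10  -22 10
NEG      -22 -10
ADD      -32
PUSH 42  -32 42
STORE 1  -32
LOAD 1   -32 42
DUP      -32 42 42
SWAP     -32 42 42
SUB      -32 0
OVER     -32 0 -32
SWAP     -32 -32 0
NEG      -32 -32 0
ROT      -32 0 -32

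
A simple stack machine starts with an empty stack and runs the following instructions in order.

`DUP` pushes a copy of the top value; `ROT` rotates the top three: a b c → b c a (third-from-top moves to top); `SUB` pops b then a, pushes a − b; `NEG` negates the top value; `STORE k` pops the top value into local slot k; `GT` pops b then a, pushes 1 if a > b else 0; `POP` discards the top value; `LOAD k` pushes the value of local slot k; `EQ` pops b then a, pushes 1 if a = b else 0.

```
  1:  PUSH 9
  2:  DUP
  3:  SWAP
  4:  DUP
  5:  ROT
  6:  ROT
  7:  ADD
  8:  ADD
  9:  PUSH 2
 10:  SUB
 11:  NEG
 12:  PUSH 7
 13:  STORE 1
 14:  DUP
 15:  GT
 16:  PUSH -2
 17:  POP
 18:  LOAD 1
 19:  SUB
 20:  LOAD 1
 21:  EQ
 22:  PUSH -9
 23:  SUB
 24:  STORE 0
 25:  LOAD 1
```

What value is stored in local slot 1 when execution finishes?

PUSH 9  : 9
DUP     : 9 9
SWAP    : 9 9
DUP     : 9 9 9
ROT     : 9 9 9
ROT     : 9 9 9
ADD     : 9 18
ADD     : 27
PUSH 2  : 27 2
SUB     : 25
NEG     : -25
PUSH 7  : -25 7
STORE 1 : -25
DUP     : -25 -25
GT      : 0
PUSH -2 : 0 -2
POP     : 0
LOAD 1  : 0 7
SUB     : -7
LOAD 1  : -7 7
EQ      : 0
PUSH -9 : 0 -9
SUB     : 9
STORE 0 : (empty)
LOAD 1  : 7

7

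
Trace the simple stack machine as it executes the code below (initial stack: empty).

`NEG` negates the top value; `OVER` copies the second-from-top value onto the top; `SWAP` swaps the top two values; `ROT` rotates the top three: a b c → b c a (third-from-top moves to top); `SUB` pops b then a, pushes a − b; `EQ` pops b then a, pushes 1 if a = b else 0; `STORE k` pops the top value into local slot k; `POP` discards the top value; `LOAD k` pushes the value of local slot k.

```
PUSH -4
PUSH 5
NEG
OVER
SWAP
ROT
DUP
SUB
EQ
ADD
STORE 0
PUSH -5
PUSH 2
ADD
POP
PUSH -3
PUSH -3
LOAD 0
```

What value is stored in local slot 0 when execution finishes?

-4

PUSH -4 → [-4]
PUSH 5  → [-4, 5]
NEG     → [-4, -5]
OVER    → [-4, -5, -4]
SWAP    → [-4, -4, -5]
ROT     → [-4, -5, -4]
DUP     → [-4, -5, -4, -4]
SUB     → [-4, -5, 0]
EQ      → [-4, 0]
ADD     → [-4]
STORE 0 → []
PUSH -5 → [-5]
PUSH 2  → [-5, 2]
ADD     → [-3]
POP     → []
PUSH -3 → [-3]
PUSH -3 → [-3, -3]
LOAD 0  → [-3, -3, -4]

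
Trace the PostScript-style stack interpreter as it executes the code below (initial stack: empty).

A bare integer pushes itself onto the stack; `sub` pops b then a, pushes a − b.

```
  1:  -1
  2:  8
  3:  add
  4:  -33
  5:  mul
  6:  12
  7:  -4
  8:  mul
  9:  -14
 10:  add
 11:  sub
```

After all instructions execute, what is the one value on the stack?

-169

-1  -> -1
8   -> -1 8
add -> 7
-33 -> 7 -33
mul -> -231
12  -> -231 12
-4  -> -231 12 -4
mul -> -231 -48
-14 -> -231 -48 -14
add -> -231 -62
sub -> -169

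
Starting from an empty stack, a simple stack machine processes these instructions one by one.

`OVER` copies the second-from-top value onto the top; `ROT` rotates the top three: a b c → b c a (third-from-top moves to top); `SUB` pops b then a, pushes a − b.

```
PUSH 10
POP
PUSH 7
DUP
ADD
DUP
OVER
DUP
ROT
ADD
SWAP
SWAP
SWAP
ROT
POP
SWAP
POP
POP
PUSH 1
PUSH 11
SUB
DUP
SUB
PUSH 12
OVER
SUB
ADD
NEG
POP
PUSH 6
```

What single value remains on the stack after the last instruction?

PUSH 10 : 10
POP     : (empty)
PUSH 7  : 7
DUP     : 7 7
ADD     : 14
DUP     : 14 14
OVER    : 14 14 14
DUP     : 14 14 14 14
ROT     : 14 14 14 14
ADD     : 14 14 28
SWAP    : 14 28 14
SWAP    : 14 14 28
SWAP    : 14 28 14
ROT     : 28 14 14
POP     : 28 14
SWAP    : 14 28
POP     : 14
POP     : (empty)
PUSH 1  : 1
PUSH 11 : 1 11
SUB     : -10
DUP     : -10 -10
SUB     : 0
PUSH 12 : 0 12
OVER    : 0 12 0
SUB     : 0 12
ADD     : 12
NEG     : -12
POP     : (empty)
PUSH 6  : 6

6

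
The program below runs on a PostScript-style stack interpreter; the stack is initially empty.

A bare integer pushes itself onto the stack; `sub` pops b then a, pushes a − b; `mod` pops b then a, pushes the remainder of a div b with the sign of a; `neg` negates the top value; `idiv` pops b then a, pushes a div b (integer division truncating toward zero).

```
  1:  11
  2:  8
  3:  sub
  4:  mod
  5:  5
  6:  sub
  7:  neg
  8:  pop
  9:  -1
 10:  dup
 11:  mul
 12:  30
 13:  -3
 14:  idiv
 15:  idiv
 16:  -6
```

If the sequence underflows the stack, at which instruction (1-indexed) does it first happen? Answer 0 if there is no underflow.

11  -> [11]
8   -> [11, 8]
sub -> [3]
mod  — needs 2 operands, stack has 1 → underflow

4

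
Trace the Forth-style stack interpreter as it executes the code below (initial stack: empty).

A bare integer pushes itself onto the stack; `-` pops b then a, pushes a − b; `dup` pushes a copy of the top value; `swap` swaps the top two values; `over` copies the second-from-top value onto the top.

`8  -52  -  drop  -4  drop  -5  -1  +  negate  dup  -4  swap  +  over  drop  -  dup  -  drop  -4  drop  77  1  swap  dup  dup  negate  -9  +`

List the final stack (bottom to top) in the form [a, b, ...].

[1, 77, 77, -86]

8      : 8
-52    : 8 -52
-      : 60
drop   : (empty)
-4     : -4
drop   : (empty)
-5     : -5
-1     : -5 -1
+      : -6
negate : 6
dup    : 6 6
-4     : 6 6 -4
swap   : 6 -4 6
+      : 6 2
over   : 6 2 6
drop   : 6 2
-      : 4
dup    : 4 4
-      : 0
drop   : (empty)
-4     : -4
drop   : (empty)
77     : 77
1      : 77 1
swap   : 1 77
dup    : 1 77 77
dup    : 1 77 77 77
negate : 1 77 77 -77
-9     : 1 77 77 -77 -9
+      : 1 77 77 -86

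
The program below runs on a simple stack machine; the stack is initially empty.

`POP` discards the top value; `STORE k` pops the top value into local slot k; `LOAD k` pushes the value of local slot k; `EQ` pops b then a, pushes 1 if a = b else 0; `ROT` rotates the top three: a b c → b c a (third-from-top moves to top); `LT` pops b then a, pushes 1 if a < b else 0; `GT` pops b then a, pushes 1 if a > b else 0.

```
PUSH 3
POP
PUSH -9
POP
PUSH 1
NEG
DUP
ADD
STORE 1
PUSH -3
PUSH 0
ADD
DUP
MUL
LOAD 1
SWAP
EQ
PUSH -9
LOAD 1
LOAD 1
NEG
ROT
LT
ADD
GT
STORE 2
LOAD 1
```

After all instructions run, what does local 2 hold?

PUSH 3  -> [3]
POP     -> []
PUSH -9 -> [-9]
POP     -> []
PUSH 1  -> [1]
NEG     -> [-1]
DUP     -> [-1, -1]
ADD     -> [-2]
STORE 1 -> []
PUSH -3 -> [-3]
PUSH 0  -> [-3, 0]
ADD     -> [-3]
DUP     -> [-3, -3]
MUL     -> [9]
LOAD 1  -> [9, -2]
SWAP    -> [-2, 9]
EQ      -> [0]
PUSH -9 -> [0, -9]
LOAD 1  -> [0, -9, -2]
LOAD 1  -> [0, -9, -2, -2]
NEG     -> [0, -9, -2, 2]
ROT     -> [0, -2, 2, -9]
LT      -> [0, -2, 0]
ADD     -> [0, -2]
GT      -> [1]
STORE 2 -> []
LOAD 1  -> [-2]

1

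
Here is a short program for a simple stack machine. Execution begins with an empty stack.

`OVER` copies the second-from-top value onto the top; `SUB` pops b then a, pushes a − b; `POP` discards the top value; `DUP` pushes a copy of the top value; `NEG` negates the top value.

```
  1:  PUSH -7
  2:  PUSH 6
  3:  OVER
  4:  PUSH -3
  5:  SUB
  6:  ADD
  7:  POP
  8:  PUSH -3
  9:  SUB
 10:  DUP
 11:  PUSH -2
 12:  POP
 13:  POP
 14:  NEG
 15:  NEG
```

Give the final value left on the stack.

PUSH -7 → [-7]
PUSH 6  → [-7, 6]
OVER    → [-7, 6, -7]
PUSH -3 → [-7, 6, -7, -3]
SUB     → [-7, 6, -4]
ADD     → [-7, 2]
POP     → [-7]
PUSH -3 → [-7, -3]
SUB     → [-4]
DUP     → [-4, -4]
PUSH -2 → [-4, -4, -2]
POP     → [-4, -4]
POP     → [-4]
NEG     → [4]
NEG     → [-4]

-4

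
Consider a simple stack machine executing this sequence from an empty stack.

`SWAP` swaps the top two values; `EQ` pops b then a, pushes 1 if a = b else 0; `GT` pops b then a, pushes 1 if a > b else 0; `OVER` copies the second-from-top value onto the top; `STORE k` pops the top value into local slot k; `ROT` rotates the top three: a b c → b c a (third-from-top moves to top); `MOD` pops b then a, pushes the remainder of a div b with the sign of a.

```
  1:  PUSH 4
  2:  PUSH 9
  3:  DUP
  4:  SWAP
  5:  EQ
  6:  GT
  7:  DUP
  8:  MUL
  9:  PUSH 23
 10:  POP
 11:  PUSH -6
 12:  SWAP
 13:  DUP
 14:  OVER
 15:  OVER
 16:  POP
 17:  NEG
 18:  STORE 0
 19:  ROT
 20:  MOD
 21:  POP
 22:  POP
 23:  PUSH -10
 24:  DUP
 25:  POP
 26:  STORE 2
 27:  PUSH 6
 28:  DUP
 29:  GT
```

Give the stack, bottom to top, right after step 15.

[-6, 1, 1, 1, 1]

PUSH 4  -> 4
PUSH 9  -> 4 9
DUP     -> 4 9 9
SWAP    -> 4 9 9
EQ      -> 4 1
GT      -> 1
DUP     -> 1 1
MUL     -> 1
PUSH 23 -> 1 23
POP     -> 1
PUSH -6 -> 1 -6
SWAP    -> -6 1
DUP     -> -6 1 1
OVER    -> -6 1 1 1
OVER    -> -6 1 1 1 1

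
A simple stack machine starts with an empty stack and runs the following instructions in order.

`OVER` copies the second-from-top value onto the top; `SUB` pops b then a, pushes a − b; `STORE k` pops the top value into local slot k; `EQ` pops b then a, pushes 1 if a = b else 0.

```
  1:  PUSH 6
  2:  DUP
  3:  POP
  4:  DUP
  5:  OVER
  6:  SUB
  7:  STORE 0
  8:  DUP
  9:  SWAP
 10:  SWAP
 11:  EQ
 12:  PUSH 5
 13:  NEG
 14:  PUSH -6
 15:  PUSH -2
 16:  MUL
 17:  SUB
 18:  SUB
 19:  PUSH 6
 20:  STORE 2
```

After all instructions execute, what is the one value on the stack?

18

PUSH 6  : 6
DUP     : 6 6
POP     : 6
DUP     : 6 6
OVER    : 6 6 6
SUB     : 6 0
STORE 0 : 6
DUP     : 6 6
SWAP    : 6 6
SWAP    : 6 6
EQ      : 1
PUSH 5  : 1 5
NEG     : 1 -5
PUSH -6 : 1 -5 -6
PUSH -2 : 1 -5 -6 -2
MUL     : 1 -5 12
SUB     : 1 -17
SUB     : 18
PUSH 6  : 18 6
STORE 2 : 18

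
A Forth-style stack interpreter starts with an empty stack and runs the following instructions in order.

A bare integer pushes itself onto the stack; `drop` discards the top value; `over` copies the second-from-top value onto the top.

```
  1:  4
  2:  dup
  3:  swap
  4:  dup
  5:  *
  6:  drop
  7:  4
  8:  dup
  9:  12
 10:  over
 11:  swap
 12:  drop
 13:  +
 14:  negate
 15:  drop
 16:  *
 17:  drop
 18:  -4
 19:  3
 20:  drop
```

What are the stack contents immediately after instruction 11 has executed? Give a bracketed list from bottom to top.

[4, 4, 4, 4, 12]

4     [4]
dup   [4, 4]
swap  [4, 4]
dup   [4, 4, 4]
*     [4, 16]
drop  [4]
4     [4, 4]
dup   [4, 4, 4]
12    [4, 4, 4, 12]
over  [4, 4, 4, 12, 4]
swap  [4, 4, 4, 4, 12]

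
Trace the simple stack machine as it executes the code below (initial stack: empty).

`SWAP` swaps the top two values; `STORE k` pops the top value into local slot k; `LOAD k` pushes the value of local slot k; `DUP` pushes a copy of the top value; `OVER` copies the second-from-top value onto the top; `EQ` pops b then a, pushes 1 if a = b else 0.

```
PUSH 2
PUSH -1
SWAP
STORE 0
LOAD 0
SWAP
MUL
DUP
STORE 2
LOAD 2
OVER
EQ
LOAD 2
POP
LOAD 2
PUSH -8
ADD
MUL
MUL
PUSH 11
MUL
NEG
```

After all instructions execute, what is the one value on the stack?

-220

PUSH 2  -> 2
PUSH -1 -> 2 -1
SWAP    -> -1 2
STORE 0 -> -1
LOAD 0  -> -1 2
SWAP    -> 2 -1
MUL     -> -2
DUP     -> -2 -2
STORE 2 -> -2
LOAD 2  -> -2 -2
OVER    -> -2 -2 -2
EQ      -> -2 1
LOAD 2  -> -2 1 -2
POP     -> -2 1
LOAD 2  -> -2 1 -2
PUSH -8 -> -2 1 -2 -8
ADD     -> -2 1 -10
MUL     -> -2 -10
MUL     -> 20
PUSH 11 -> 20 11
MUL     -> 220
NEG     -> -220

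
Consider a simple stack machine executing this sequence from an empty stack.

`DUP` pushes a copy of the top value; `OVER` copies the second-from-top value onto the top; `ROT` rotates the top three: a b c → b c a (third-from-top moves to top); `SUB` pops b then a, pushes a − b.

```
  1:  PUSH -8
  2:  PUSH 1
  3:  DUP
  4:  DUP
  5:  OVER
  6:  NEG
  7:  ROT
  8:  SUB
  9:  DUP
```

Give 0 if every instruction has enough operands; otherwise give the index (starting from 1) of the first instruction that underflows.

0

PUSH -8 : [-8]
PUSH 1  : [-8, 1]
DUP     : [-8, 1, 1]
DUP     : [-8, 1, 1, 1]
OVER    : [-8, 1, 1, 1, 1]
NEG     : [-8, 1, 1, 1, -1]
ROT     : [-8, 1, 1, -1, 1]
SUB     : [-8, 1, 1, -2]
DUP     : [-8, 1, 1, -2, -2]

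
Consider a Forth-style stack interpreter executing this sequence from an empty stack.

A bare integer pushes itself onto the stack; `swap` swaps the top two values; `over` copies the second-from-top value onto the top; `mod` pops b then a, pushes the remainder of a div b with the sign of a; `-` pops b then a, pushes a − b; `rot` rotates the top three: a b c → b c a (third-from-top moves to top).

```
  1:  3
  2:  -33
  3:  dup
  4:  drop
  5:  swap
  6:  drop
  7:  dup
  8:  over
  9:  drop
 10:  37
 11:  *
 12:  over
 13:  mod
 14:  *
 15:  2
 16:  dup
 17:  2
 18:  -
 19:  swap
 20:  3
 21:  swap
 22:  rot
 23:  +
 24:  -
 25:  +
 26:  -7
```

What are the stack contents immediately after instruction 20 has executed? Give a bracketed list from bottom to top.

[0, 0, 2, 3]

3     [3]
-33   [3, -33]
dup   [3, -33, -33]
drop  [3, -33]
swap  [-33, 3]
drop  [-33]
dup   [-33, -33]
over  [-33, -33, -33]
drop  [-33, -33]
37    [-33, -33, 37]
*     [-33, -1221]
over  [-33, -1221, -33]
mod   [-33, 0]
*     [0]
2     [0, 2]
dup   [0, 2, 2]
2     [0, 2, 2, 2]
-     [0, 2, 0]
swap  [0, 0, 2]
3     [0, 0, 2, 3]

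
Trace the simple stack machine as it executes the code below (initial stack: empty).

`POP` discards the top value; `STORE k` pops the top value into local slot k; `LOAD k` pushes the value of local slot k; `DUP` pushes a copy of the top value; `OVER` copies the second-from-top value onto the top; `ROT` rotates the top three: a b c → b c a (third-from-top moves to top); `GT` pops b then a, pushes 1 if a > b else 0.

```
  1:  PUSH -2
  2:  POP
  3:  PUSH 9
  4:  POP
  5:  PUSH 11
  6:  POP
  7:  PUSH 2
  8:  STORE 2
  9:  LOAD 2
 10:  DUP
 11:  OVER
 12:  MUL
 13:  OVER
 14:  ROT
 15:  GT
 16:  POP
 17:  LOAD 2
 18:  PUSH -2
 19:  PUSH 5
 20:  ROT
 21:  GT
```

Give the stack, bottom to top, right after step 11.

PUSH -2 -> [-2]
POP     -> []
PUSH 9  -> [9]
POP     -> []
PUSH 11 -> [11]
POP     -> []
PUSH 2  -> [2]
STORE 2 -> []
LOAD 2  -> [2]
DUP     -> [2, 2]
OVER    -> [2, 2, 2]

[2, 2, 2]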